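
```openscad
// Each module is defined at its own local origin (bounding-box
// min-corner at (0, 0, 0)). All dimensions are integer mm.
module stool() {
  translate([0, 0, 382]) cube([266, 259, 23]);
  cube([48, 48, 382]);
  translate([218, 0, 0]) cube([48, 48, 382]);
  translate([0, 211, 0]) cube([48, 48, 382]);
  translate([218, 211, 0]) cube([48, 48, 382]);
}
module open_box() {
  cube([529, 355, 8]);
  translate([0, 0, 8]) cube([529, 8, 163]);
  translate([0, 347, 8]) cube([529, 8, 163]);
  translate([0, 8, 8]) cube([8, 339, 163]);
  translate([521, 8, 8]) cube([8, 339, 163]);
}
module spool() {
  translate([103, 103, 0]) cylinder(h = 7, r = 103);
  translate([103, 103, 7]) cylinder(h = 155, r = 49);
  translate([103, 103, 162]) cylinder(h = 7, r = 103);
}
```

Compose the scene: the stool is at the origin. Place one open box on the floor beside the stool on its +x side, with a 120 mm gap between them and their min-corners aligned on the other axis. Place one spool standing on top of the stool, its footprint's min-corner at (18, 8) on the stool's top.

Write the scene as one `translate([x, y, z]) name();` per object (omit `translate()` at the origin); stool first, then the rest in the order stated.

stool();
translate([386, 0, 0]) open_box();
translate([18, 8, 405]) spool();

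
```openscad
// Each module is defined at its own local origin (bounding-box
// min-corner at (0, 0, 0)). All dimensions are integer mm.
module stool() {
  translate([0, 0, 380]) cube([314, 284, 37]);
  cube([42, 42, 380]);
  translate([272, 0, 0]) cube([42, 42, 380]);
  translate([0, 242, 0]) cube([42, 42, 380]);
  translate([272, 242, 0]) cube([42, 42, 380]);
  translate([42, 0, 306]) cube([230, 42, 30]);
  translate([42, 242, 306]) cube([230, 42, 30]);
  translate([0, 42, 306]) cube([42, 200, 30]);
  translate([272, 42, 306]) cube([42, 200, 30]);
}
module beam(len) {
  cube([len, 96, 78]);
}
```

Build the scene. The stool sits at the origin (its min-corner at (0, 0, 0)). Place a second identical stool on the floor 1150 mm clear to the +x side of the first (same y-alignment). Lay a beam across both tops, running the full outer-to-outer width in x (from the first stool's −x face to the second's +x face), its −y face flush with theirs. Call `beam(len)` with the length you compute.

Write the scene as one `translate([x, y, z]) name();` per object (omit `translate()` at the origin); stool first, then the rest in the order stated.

stool();
translate([1464, 0, 0]) stool();
translate([0, 0, 417]) beam(1778);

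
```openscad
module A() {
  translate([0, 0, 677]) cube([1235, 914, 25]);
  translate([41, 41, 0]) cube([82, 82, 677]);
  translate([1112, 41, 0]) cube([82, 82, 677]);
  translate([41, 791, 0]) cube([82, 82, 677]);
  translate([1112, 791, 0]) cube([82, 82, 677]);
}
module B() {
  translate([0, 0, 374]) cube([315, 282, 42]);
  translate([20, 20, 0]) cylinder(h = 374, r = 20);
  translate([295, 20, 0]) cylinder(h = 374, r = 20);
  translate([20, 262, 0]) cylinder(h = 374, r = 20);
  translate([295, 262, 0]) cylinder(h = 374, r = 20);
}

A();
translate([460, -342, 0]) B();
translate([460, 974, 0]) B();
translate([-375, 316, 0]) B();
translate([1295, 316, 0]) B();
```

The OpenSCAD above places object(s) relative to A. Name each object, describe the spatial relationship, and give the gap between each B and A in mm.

Each stool's nearest face is 60 mm from the table's bounding box.

A is a table. B is a stool. Four stools sit around the table at the −y, +y, −x, +x sides. The gap between each stool and the table is 60 mm.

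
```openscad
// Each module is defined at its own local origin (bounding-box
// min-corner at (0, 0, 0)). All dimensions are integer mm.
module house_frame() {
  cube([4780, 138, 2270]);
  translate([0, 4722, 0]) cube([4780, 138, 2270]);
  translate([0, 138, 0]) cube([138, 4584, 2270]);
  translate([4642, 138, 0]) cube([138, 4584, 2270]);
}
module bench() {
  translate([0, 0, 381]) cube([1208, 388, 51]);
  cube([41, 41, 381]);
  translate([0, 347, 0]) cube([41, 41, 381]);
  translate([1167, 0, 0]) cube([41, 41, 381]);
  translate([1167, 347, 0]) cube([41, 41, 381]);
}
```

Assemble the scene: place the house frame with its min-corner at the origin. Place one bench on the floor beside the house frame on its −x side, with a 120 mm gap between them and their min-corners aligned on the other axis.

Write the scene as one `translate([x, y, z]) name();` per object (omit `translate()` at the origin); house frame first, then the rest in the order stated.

house_frame();
translate([-1328, 0, 0]) bench();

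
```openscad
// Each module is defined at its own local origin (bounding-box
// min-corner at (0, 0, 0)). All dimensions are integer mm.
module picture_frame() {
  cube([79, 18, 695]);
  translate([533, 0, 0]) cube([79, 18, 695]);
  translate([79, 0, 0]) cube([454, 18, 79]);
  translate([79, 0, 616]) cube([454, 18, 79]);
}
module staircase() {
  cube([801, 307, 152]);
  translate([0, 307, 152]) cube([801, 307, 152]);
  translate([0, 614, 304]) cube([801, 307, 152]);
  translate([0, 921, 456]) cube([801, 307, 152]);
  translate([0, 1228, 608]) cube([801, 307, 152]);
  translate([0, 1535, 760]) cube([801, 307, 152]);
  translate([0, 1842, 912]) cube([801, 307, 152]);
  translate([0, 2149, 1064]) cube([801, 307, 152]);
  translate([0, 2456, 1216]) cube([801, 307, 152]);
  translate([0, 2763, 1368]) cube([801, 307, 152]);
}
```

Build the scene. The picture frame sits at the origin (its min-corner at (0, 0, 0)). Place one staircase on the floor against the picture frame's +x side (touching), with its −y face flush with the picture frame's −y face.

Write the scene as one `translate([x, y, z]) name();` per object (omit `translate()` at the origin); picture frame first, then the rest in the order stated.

picture_frame();
translate([612, 0, 0]) staircase();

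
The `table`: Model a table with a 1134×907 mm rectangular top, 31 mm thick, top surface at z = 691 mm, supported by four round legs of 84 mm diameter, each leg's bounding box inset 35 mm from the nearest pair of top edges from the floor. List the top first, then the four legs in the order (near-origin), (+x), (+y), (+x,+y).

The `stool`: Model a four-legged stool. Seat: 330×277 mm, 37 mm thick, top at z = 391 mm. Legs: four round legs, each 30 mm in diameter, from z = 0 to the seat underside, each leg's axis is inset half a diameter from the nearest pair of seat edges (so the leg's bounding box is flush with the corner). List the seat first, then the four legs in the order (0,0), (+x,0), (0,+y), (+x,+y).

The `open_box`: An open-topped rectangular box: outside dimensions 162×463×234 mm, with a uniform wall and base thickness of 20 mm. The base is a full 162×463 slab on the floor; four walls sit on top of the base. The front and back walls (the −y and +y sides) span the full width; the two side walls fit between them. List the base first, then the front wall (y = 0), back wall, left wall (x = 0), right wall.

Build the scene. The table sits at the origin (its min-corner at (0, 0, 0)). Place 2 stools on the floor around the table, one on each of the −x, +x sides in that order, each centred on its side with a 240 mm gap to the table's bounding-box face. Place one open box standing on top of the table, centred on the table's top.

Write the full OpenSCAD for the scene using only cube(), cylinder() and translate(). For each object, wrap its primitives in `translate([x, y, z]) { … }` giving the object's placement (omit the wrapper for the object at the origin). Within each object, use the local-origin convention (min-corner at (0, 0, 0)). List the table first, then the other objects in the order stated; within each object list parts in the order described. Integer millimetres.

translate([0, 0, 660]) cube([1134, 907, 31]);
translate([77, 77, 0]) cylinder(h = 660, r = 42);
translate([1057, 77, 0]) cylinder(h = 660, r = 42);
translate([77, 830, 0]) cylinder(h = 660, r = 42);
translate([1057, 830, 0]) cylinder(h = 660, r = 42);
translate([-570, 315, 0]) {
  translate([0, 0, 354]) cube([330, 277, 37]);
  translate([15, 15, 0]) cylinder(h = 354, r = 15);
  translate([315, 15, 0]) cylinder(h = 354, r = 15);
  translate([15, 262, 0]) cylinder(h = 354, r = 15);
  translate([315, 262, 0]) cylinder(h = 354, r = 15);
}
translate([1374, 315, 0]) {
  translate([0, 0, 354]) cube([330, 277, 37]);
  translate([15, 15, 0]) cylinder(h = 354, r = 15);
  translate([315, 15, 0]) cylinder(h = 354, r = 15);
  translate([15, 262, 0]) cylinder(h = 354, r = 15);
  translate([315, 262, 0]) cylinder(h = 354, r = 15);
}
translate([486, 222, 691]) {
  cube([162, 463, 20]);
  translate([0, 0, 20]) cube([162, 20, 214]);
  translate([0, 443, 20]) cube([162, 20, 214]);
  translate([0, 20, 20]) cube([20, 423, 214]);
  translate([142, 20, 20]) cube([20, 423, 214]);
}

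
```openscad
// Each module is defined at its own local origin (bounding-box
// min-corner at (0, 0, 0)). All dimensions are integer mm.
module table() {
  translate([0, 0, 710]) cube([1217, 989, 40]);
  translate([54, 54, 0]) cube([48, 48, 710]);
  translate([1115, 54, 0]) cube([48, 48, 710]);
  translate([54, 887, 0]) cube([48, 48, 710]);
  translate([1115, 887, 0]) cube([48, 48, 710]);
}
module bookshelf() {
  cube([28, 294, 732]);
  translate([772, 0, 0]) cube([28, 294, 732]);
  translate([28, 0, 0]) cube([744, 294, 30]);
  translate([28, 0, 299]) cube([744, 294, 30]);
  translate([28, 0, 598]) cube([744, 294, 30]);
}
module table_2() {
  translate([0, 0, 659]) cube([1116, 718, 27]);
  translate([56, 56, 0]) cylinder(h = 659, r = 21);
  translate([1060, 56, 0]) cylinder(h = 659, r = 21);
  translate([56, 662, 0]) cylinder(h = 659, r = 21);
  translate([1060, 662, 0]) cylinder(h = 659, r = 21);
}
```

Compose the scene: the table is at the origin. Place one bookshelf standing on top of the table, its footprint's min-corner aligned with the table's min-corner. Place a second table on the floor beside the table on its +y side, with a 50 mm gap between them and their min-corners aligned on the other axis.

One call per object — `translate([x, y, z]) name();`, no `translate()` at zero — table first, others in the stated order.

table();
translate([0, 0, 750]) bookshelf();
translate([0, 1039, 0]) table_2();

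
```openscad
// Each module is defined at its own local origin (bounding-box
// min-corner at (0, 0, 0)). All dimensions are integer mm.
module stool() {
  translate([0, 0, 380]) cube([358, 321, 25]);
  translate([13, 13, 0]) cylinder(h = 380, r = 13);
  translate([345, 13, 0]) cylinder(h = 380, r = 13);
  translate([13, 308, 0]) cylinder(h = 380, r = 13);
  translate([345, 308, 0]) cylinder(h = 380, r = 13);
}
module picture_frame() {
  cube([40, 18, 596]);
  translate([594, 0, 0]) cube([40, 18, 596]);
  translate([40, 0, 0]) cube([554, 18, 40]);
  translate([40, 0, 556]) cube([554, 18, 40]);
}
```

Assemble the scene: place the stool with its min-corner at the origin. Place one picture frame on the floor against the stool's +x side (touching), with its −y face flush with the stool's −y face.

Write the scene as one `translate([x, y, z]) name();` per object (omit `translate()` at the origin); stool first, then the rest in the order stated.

stool();
translate([358, 0, 0]) picture_frame();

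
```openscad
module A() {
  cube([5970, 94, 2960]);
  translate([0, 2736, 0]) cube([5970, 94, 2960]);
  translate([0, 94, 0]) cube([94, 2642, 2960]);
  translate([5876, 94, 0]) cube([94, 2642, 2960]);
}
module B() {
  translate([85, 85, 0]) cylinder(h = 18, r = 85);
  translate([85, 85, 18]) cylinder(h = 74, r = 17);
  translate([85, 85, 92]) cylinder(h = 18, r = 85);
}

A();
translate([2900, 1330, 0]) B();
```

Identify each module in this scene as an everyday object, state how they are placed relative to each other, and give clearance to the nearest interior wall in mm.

A is a house frame. B is a spool. The spool sits inside the house frame, centred. The clearance to the nearest interior wall is 1236 mm.

Clearances: x = 2806, y = 1236; minimum 1236 mm.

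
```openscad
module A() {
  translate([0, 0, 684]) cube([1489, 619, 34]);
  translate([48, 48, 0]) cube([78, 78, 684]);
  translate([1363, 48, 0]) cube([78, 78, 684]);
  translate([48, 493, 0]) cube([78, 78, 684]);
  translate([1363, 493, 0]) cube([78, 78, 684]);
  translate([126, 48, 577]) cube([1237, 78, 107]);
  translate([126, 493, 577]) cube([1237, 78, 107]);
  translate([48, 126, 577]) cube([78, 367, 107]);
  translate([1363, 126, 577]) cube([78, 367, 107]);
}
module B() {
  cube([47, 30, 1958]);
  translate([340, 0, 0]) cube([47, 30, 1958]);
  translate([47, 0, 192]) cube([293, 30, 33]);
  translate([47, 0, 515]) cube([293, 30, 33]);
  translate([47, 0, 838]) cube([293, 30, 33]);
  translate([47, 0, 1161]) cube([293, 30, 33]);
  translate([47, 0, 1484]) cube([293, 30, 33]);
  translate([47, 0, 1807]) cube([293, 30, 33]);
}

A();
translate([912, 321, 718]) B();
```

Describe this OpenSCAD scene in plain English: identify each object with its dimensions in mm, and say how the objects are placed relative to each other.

A is a rectangular dining table. The top is 1489×619×34 mm with its upper surface at z = 718 mm. It stands on four 78×78 mm square legs, each inset 48 mm from the nearest pair of top edges, running from the floor to the underside of the top. Four apron rails, 78 mm thick and 107 mm tall, run between adjacent legs with their top edges flush with the underside of the top and their outer faces flush with the legs' outer faces.

B is a wooden ladder with two side rails of 47×30 mm section and 1958 mm height, set 387 mm apart overall. Between them run 6 rectangular rungs (30 mm deep, 33 mm thick), front faces flush with the rails' −y face. The bottom of the first rung is 192 mm above the floor and each subsequent rung is 323 mm higher than the one below.

The ladder is on top of the table.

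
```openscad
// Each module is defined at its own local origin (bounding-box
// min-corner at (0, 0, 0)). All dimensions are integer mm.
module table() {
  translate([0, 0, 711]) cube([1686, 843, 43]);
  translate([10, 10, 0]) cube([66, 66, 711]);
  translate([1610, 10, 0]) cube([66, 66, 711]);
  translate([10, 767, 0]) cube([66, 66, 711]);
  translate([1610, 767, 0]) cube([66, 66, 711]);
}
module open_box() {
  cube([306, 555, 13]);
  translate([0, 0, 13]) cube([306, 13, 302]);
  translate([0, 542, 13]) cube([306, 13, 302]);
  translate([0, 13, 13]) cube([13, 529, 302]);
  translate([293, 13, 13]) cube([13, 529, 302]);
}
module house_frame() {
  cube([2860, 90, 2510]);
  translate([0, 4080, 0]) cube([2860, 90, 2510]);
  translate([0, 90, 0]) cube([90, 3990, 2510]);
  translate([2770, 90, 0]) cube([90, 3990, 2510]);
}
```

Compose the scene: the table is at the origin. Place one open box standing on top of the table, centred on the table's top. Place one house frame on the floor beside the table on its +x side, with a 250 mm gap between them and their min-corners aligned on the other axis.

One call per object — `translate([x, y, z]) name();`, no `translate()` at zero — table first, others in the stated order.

table();
translate([690, 144, 754]) open_box();
translate([1936, 0, 0]) house_frame();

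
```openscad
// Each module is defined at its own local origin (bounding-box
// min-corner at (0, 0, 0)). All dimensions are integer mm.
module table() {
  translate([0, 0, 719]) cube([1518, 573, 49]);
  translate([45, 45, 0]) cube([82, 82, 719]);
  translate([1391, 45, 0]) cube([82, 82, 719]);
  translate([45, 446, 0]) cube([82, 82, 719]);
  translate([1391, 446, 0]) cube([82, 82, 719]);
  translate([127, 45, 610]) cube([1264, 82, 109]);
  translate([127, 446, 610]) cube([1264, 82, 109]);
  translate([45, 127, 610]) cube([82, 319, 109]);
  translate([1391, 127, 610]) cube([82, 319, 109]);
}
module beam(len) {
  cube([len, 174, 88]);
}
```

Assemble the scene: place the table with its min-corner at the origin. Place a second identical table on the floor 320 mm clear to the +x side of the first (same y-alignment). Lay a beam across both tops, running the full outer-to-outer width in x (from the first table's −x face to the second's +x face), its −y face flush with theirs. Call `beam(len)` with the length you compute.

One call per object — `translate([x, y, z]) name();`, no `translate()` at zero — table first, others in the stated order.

table();
translate([1838, 0, 0]) table();
translate([0, 0, 768]) beam(3356);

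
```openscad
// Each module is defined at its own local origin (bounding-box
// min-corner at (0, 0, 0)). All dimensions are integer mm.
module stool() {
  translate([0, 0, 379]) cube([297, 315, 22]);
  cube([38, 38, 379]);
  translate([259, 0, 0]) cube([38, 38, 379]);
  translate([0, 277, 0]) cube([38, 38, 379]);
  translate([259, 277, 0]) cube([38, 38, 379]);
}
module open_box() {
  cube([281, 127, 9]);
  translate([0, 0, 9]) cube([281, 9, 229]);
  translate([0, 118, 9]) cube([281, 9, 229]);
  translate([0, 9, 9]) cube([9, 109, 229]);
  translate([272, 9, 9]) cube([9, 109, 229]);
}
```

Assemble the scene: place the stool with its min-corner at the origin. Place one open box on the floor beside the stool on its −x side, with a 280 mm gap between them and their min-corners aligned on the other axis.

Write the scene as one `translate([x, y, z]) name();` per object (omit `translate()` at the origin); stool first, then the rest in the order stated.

stool();
translate([-561, 0, 0]) open_box();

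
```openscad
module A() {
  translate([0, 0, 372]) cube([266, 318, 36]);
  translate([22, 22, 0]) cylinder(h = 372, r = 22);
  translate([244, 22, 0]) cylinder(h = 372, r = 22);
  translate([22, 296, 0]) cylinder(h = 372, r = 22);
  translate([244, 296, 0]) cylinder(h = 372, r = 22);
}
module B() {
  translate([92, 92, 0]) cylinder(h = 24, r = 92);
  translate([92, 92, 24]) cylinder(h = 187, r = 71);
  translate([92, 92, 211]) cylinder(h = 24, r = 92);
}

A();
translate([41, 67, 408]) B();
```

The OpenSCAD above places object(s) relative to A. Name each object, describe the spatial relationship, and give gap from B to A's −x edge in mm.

A is a stool. B is a spool. The spool is on top of the stool, centred. The gap from the spool to the stool's −x edge is 41 mm.

The spool's min-x is at 41; the stool's min-x is 0; gap = 41 mm.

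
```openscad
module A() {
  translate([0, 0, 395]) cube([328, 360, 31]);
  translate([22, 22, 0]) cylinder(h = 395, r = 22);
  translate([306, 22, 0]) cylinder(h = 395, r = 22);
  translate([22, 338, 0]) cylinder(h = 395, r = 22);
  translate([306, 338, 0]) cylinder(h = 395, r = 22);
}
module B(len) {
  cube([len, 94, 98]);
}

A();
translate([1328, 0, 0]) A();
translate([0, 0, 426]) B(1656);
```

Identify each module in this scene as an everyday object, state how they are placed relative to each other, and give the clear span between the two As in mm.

A is a stool. B is a beam. A beam spans the tops of two stools. The clear span between the two stools is 1000 mm.

Second stool starts at x = 1328; first ends at x = 328; clear span = 1328 − 328 = 1000 mm.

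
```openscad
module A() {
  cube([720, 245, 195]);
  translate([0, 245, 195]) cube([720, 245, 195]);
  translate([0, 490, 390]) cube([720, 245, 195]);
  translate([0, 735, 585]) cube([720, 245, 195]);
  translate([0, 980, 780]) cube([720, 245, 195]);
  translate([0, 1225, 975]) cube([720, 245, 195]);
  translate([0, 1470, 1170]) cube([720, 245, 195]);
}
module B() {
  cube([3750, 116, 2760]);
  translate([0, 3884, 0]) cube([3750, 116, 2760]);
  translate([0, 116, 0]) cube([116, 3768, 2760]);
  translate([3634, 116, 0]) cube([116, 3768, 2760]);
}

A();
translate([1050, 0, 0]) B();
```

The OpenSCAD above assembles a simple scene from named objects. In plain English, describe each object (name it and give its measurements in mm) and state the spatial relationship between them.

A is a straight staircase of 7 solid steps. Each step is 720 mm wide (x), 245 mm deep (y, the going) and 195 mm tall (the rise). The first step rests on the floor; each subsequent step sits one going further in +y and one rise higher in +z, directly behind and above the previous step with no overlap.

B is a box-shaped house frame (walls only): outside footprint 3750×4000 mm, wall height 2760 mm, wall thickness 116 mm. The two y-facing walls run the full x-width; the two x-facing walls fit between the inner faces of the y-facing walls.

The house frame is on the floor beside the staircase on its +x side.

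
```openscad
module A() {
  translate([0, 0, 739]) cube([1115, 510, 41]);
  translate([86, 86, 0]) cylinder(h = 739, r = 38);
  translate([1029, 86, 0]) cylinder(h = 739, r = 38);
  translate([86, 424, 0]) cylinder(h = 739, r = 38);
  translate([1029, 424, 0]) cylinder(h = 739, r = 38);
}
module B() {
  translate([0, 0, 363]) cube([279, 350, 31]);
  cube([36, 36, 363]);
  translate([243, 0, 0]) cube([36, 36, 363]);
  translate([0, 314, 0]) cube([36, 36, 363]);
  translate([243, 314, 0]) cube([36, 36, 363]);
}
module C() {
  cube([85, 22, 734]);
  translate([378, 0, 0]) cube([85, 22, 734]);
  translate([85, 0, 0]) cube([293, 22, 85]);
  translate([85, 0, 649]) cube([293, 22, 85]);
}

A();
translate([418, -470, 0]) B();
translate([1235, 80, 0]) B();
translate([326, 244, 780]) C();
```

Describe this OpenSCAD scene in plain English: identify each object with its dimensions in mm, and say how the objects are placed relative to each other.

A is a table: top 1115 mm (x) × 510 mm (y), 41 mm thick, upper face at z = 780 mm, on four round legs of 76 mm diameter, each leg's bounding box inset 48 mm from the nearest pair of top edges, running from z = 0 to the bottom of the top.

B is a simple wooden stool: a rectangular seat 279 mm (x) by 350 mm (y), 31 mm thick, top face at z = 394 mm, on four square legs, each 36×36 mm in cross-section. The legs rest on z = 0, each flush with a corner of the seat.

C is a rectangular picture frame lying in the x–z plane (depth along y). The opening is 293 mm wide (x) by 564 mm tall (z), surrounded by a border 85 mm wide on all four sides. The frame is 22 mm deep and is made of two full-height vertical stiles with two horizontal rails fitted between them.

Two stools sit around the table at the −y, +x sides. The picture frame is on top of the table, centred.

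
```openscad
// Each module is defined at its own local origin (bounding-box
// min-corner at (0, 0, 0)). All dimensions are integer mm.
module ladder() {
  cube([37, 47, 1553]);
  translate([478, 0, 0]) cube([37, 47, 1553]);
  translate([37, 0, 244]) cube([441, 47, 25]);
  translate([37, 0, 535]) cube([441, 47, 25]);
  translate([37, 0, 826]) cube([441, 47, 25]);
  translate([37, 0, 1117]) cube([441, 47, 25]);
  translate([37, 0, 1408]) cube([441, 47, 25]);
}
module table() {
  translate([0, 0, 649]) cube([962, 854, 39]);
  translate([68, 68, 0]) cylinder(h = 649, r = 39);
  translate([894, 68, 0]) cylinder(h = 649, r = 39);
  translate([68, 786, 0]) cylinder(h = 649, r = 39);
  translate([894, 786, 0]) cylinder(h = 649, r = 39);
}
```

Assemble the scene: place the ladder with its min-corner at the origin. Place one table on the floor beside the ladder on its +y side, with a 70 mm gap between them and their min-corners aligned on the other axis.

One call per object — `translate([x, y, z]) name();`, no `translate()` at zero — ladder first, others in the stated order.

ladder();
translate([0, 117, 0]) table();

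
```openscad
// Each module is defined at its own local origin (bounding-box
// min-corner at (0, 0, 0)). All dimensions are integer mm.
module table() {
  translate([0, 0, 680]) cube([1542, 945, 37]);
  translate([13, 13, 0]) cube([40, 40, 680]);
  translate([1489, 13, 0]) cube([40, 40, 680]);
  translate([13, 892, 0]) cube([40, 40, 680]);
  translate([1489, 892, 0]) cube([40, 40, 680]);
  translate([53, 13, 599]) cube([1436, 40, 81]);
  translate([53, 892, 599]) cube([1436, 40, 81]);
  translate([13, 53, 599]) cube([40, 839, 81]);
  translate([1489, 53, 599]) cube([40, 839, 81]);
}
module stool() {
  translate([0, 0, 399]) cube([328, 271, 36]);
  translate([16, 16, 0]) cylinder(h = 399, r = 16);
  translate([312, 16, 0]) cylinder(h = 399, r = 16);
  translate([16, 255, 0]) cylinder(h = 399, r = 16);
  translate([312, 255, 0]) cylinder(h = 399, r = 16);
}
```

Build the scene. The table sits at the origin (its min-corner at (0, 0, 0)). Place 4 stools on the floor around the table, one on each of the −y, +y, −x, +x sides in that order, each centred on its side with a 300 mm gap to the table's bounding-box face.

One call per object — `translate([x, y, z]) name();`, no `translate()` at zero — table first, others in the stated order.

table();
translate([607, -571, 0]) stool();
translate([607, 1245, 0]) stool();
translate([-628, 337, 0]) stool();
translate([1842, 337, 0]) stool();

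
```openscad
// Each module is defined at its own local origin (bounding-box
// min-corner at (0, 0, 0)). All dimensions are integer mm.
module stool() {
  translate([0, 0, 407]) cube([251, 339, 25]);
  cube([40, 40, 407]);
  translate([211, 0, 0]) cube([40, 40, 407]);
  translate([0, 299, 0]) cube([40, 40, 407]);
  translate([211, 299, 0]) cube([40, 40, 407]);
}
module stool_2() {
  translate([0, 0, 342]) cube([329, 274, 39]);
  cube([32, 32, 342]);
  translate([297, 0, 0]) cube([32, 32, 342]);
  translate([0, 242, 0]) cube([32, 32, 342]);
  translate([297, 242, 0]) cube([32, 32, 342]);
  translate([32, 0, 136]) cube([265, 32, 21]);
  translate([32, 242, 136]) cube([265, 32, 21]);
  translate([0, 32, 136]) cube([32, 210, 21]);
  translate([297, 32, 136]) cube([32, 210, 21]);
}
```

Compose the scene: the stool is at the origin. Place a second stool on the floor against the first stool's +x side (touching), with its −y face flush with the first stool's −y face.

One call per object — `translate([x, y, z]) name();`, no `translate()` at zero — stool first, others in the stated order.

stool();
translate([251, 0, 0]) stool_2();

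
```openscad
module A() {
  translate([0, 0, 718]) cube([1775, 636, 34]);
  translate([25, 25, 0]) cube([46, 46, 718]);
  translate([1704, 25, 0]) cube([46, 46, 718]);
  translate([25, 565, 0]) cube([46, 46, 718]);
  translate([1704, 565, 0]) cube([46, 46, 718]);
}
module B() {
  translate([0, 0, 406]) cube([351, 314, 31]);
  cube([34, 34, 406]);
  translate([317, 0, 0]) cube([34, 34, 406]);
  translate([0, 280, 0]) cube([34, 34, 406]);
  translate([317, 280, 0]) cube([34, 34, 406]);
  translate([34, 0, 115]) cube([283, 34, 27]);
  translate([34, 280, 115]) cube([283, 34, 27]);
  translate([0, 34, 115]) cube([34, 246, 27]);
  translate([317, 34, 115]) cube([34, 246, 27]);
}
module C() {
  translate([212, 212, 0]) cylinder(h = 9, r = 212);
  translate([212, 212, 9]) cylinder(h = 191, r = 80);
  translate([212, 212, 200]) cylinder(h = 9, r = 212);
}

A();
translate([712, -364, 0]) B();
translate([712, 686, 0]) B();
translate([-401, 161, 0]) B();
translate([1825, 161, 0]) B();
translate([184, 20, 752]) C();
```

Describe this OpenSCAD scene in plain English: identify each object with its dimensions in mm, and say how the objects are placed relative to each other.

A is a table: top 1775 mm (x) × 636 mm (y), 34 mm thick, upper face at z = 752 mm, on four 46×46 mm square legs, each inset 25 mm from the nearest pair of top edges, running from z = 0 to the bottom of the top.

B is a four-legged stool. The seat is a 351×314×31 mm slab whose top surface is at z = 437 mm; four square legs, each 34×34 mm in cross-section, run from the floor (z = 0) to the underside of the seat, each flush with a corner of the seat. Four stretchers, 34 mm wide and 27 mm tall, connect adjacent legs with their undersides at z = 115 mm, each running between the inner faces of the legs it joins and aligned with the legs' outer faces on the other axis.

C is a spool: two coaxial disc flanges of radius 212 mm and thickness 9 mm, joined by a core cylinder of radius 80 mm and height 191 mm. The lower flange rests on z = 0 and the three cylinders share a vertical axis.

Four stools sit around the table at the −y, +y, −x, +x sides. The spool is on top of the table.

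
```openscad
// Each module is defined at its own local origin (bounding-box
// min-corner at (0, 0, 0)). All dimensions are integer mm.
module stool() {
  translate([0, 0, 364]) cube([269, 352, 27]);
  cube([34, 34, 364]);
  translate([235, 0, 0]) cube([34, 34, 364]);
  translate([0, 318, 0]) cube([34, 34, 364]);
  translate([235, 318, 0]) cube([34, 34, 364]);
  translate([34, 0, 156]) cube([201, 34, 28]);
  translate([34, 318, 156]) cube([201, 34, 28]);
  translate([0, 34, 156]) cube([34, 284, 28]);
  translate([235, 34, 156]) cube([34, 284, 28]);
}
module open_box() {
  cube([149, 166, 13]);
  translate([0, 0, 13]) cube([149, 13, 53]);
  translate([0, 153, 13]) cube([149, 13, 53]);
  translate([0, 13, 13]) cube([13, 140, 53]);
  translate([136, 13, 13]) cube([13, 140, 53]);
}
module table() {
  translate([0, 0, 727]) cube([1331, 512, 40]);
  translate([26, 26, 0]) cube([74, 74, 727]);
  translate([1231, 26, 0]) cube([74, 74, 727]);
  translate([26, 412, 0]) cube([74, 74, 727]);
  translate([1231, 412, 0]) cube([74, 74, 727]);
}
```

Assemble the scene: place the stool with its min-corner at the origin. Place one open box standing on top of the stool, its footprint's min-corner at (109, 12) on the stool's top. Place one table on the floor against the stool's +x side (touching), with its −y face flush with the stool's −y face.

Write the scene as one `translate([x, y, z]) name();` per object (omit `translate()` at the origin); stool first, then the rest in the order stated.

stool();
translate([109, 12, 391]) open_box();
translate([269, 0, 0]) table();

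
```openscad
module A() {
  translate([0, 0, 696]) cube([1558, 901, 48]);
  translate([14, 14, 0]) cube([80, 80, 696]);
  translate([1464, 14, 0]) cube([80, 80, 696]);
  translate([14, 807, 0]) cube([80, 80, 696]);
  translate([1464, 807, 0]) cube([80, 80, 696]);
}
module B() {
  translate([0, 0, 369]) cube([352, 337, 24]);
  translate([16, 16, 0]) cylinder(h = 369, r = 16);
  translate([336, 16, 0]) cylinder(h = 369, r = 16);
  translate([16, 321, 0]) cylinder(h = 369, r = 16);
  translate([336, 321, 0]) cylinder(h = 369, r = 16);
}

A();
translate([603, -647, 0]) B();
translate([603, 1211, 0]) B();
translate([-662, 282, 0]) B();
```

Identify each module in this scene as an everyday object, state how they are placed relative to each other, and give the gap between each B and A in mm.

Each stool's nearest face is 310 mm from the table's bounding box.

A is a table. B is a stool. Three stools sit around the table at the −y, +y, −x sides. The gap between each stool and the table is 310 mm.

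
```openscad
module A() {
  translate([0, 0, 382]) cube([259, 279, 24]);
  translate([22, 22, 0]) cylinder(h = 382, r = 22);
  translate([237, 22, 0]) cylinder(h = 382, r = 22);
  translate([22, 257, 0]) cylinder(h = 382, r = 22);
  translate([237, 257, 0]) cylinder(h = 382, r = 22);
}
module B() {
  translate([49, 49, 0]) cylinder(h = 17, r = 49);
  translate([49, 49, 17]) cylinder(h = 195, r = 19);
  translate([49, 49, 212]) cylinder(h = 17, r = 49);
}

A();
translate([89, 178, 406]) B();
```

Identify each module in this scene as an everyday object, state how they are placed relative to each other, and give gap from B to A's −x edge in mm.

The spool's min-x is at 89; the stool's min-x is 0; gap = 89 mm.

A is a stool. B is a spool. The spool is on top of the stool. The gap from the spool to the stool's −x edge is 89 mm.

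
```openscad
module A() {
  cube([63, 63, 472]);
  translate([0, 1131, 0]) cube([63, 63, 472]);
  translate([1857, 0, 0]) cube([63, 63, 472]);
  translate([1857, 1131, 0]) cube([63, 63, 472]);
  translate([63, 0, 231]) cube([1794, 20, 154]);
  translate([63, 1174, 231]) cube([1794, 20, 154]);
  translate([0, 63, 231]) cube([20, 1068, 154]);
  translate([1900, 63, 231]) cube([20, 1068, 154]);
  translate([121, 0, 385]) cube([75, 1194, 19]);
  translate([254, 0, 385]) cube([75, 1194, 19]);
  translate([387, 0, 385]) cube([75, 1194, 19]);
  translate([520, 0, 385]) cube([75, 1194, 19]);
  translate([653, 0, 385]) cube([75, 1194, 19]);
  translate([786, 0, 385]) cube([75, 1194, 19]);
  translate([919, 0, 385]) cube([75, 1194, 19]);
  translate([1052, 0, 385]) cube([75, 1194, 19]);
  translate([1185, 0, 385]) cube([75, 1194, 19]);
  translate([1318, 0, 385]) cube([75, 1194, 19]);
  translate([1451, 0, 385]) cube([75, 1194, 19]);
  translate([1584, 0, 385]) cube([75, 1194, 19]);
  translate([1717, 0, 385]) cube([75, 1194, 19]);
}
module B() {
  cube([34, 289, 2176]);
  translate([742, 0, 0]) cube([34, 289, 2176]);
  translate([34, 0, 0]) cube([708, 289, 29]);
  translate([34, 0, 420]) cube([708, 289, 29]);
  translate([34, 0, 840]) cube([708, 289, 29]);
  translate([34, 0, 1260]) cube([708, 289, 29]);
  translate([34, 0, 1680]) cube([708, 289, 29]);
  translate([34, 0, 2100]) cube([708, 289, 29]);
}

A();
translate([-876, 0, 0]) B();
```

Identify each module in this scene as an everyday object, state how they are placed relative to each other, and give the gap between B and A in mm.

The bookshelf's nearest face is 100 mm from the bed frame's −x face.

A is a bed frame. B is a bookshelf. The bookshelf is on the floor beside the bed frame on its −x side. The gap between the bookshelf and the bed frame is 100 mm.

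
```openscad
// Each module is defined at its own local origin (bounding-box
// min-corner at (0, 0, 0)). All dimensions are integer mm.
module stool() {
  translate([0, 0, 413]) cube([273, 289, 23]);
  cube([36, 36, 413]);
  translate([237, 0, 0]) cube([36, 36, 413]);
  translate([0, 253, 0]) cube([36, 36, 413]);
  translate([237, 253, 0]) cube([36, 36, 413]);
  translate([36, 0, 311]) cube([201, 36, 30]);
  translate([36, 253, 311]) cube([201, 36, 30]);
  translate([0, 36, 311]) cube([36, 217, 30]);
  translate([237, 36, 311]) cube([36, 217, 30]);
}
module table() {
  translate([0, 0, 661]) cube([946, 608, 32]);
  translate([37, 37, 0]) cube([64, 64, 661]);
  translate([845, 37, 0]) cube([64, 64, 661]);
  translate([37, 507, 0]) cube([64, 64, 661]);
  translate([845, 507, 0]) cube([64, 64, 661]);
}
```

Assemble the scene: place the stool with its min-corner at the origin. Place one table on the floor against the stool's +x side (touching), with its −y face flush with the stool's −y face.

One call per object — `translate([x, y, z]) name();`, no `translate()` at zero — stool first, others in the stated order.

stool();
translate([273, 0, 0]) table();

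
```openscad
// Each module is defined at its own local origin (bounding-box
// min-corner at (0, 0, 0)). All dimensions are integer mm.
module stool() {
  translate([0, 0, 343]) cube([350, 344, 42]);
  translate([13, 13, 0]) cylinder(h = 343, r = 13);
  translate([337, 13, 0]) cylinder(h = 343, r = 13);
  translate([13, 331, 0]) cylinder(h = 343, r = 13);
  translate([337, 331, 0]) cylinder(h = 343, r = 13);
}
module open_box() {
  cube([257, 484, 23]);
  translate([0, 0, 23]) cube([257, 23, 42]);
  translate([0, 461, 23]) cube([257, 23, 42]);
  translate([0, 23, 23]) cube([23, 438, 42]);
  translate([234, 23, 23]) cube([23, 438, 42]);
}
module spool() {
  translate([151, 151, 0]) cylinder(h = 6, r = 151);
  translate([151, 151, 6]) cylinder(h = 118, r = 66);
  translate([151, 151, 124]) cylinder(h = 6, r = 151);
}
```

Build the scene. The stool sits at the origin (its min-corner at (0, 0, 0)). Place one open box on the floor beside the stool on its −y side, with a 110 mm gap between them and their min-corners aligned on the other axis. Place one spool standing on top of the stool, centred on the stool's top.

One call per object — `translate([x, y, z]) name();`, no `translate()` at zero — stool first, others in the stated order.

stool();
translate([0, -594, 0]) open_box();
translate([24, 21, 385]) spool();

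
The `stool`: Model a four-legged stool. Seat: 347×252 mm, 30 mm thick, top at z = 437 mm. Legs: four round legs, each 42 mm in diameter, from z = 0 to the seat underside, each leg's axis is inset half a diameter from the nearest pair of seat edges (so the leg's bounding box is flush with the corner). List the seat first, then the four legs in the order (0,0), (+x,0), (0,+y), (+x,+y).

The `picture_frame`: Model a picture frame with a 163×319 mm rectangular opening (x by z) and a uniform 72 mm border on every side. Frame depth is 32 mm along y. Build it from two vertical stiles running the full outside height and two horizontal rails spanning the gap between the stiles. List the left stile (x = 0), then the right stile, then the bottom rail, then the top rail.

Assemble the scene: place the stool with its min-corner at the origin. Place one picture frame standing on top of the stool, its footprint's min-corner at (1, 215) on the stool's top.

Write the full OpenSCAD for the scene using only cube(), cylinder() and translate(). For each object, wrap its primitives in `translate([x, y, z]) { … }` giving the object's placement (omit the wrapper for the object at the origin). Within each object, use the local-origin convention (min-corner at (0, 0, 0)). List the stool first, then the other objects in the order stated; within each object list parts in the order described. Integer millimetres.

translate([0, 0, 407]) cube([347, 252, 30]);
translate([21, 21, 0]) cylinder(h = 407, r = 21);
translate([326, 21, 0]) cylinder(h = 407, r = 21);
translate([21, 231, 0]) cylinder(h = 407, r = 21);
translate([326, 231, 0]) cylinder(h = 407, r = 21);
translate([1, 215, 437]) {
  cube([72, 32, 463]);
  translate([235, 0, 0]) cube([72, 32, 463]);
  translate([72, 0, 0]) cube([163, 32, 72]);
  translate([72, 0, 391]) cube([163, 32, 72]);
}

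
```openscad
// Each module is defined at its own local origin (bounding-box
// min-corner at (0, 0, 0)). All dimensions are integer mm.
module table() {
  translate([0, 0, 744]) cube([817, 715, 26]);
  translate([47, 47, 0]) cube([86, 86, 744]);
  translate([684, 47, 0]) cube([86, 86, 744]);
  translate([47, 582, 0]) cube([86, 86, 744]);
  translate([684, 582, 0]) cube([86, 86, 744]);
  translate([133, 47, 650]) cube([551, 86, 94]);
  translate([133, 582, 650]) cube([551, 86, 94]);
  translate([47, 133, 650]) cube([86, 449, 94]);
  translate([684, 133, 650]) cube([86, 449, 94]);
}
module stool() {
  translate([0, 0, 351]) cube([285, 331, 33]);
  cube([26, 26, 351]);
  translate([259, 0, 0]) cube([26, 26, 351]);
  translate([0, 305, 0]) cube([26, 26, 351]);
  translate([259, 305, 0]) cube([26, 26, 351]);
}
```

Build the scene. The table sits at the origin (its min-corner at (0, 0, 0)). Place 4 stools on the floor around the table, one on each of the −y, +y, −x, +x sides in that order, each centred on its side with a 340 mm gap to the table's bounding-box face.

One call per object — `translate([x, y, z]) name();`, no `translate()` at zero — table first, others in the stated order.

table();
translate([266, -671, 0]) stool();
translate([266, 1055, 0]) stool();
translate([-625, 192, 0]) stool();
translate([1157, 192, 0]) stool();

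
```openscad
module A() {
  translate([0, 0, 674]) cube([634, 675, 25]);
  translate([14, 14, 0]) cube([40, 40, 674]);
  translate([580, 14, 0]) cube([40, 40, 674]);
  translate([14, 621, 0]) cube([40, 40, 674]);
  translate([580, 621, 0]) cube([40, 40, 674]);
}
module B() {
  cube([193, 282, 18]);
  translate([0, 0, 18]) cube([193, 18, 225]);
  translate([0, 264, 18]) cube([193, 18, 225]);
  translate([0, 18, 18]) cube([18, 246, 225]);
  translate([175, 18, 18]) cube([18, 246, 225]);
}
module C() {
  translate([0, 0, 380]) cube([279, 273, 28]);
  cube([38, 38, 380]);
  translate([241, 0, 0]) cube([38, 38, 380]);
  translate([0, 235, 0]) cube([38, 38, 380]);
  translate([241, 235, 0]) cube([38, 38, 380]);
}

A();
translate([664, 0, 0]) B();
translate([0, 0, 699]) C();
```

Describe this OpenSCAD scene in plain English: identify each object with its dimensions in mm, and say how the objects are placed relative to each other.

A is a table: top 634 mm (x) × 675 mm (y), 25 mm thick, upper face at z = 699 mm, on four 40×40 mm square legs, each inset 14 mm from the nearest pair of top edges, running from z = 0 to the bottom of the top.

B is an open-topped rectangular box: outside dimensions 193×282×243 mm, with a uniform wall and base thickness of 18 mm. The base is a full 193×282 slab on the floor; four walls sit on top of the base. The front and back walls (the −y and +y sides) span the full width; the two side walls fit between them.

C is a simple wooden stool: a rectangular seat 279 mm (x) by 273 mm (y), 28 mm thick, top face at z = 408 mm, on four square legs, each 38×38 mm in cross-section. The legs rest on z = 0, each flush with a corner of the seat.

The open box is on the floor beside the table on its +x side. The stool is on top of the table.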